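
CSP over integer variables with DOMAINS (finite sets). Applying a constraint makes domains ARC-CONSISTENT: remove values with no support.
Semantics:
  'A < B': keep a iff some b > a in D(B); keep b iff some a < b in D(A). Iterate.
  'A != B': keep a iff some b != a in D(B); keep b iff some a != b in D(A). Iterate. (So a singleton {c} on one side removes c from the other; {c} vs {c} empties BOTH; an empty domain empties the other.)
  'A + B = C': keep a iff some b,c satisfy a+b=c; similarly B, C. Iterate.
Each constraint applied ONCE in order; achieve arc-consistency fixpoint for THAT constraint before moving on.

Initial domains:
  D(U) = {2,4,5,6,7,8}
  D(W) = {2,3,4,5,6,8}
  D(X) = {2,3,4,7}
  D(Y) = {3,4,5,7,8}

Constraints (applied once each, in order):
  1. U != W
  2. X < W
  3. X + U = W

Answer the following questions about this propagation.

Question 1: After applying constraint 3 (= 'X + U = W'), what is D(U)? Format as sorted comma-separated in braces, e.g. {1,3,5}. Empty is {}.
Constraint 1 (U != W) on D(U)={2,4,5,6,7,8} D(W)={2,3,4,5,6,8}: no change
Constraint 2 (X < W) on D(X)={2,3,4,7} D(W)={2,3,4,5,6,8}: W {2,3,4,5,6,8}->{3,4,5,6,8}
Constraint 3 (X + U = W) on D(X)={2,3,4,7} D(U)={2,4,5,6,7,8} D(W)={3,4,5,6,8}: X {2,3,4,7}->{2,3,4}; U {2,4,5,6,7,8}->{2,4,5,6}; W {3,4,5,6,8}->{4,5,6,8}
So after constraint 3: D(U) = {2,4,5,6}

Answer: {2,4,5,6}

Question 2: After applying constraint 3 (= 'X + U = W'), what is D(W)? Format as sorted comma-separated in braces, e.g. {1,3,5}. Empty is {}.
Answer: {4,5,6,8}

Derivation:
Constraint 1 (U != W) on D(U)={2,4,5,6,7,8} D(W)={2,3,4,5,6,8}: no change
Constraint 2 (X < W) on D(X)={2,3,4,7} D(W)={2,3,4,5,6,8}: W {2,3,4,5,6,8}->{3,4,5,6,8}
Constraint 3 (X + U = W) on D(X)={2,3,4,7} D(U)={2,4,5,6,7,8} D(W)={3,4,5,6,8}: X {2,3,4,7}->{2,3,4}; U {2,4,5,6,7,8}->{2,4,5,6}; W {3,4,5,6,8}->{4,5,6,8}
So after constraint 3: D(W) = {4,5,6,8}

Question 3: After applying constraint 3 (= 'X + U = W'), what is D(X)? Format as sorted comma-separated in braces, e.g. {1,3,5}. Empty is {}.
Constraint 1 (U != W) on D(U)={2,4,5,6,7,8} D(W)={2,3,4,5,6,8}: no change
Constraint 2 (X < W) on D(X)={2,3,4,7} D(W)={2,3,4,5,6,8}: W {2,3,4,5,6,8}->{3,4,5,6,8}
Constraint 3 (X + U = W) on D(X)={2,3,4,7} D(U)={2,4,5,6,7,8} D(W)={3,4,5,6,8}: X {2,3,4,7}->{2,3,4}; U {2,4,5,6,7,8}->{2,4,5,6}; W {3,4,5,6,8}->{4,5,6,8}
So after constraint 3: D(X) = {2,3,4}

Answer: {2,3,4}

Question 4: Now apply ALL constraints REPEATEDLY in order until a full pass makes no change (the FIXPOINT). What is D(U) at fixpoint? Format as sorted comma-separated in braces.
pass 0 (initial): D(U)={2,4,5,6,7,8}
pass 1: U {2,4,5,6,7,8}->{2,4,5,6}; W {2,3,4,5,6,8}->{4,5,6,8}; X {2,3,4,7}->{2,3,4}
pass 2: no change
Fixpoint after 2 passes: D(U) = {2,4,5,6}

Answer: {2,4,5,6}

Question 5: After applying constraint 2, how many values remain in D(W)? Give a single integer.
Answer: 5

Derivation:
Constraint 1 (U != W) on D(U)={2,4,5,6,7,8} D(W)={2,3,4,5,6,8}: no change
Constraint 2 (X < W) on D(X)={2,3,4,7} D(W)={2,3,4,5,6,8}: W {2,3,4,5,6,8}->{3,4,5,6,8}
So after constraint 2: D(W)={3,4,5,6,8}, size = 5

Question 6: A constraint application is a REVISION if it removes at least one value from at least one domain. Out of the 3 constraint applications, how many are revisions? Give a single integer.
Constraint 1 (U != W) on D(U)={2,4,5,6,7,8} D(W)={2,3,4,5,6,8}: no change => not a revision
Constraint 2 (X < W) on D(X)={2,3,4,7} D(W)={2,3,4,5,6,8}: W {2,3,4,5,6,8}->{3,4,5,6,8} => REVISION
Constraint 3 (X + U = W) on D(X)={2,3,4,7} D(U)={2,4,5,6,7,8} D(W)={3,4,5,6,8}: X {2,3,4,7}->{2,3,4}; U {2,4,5,6,7,8}->{2,4,5,6}; W {3,4,5,6,8}->{4,5,6,8} => REVISION
Total revisions = 2

Answer: 2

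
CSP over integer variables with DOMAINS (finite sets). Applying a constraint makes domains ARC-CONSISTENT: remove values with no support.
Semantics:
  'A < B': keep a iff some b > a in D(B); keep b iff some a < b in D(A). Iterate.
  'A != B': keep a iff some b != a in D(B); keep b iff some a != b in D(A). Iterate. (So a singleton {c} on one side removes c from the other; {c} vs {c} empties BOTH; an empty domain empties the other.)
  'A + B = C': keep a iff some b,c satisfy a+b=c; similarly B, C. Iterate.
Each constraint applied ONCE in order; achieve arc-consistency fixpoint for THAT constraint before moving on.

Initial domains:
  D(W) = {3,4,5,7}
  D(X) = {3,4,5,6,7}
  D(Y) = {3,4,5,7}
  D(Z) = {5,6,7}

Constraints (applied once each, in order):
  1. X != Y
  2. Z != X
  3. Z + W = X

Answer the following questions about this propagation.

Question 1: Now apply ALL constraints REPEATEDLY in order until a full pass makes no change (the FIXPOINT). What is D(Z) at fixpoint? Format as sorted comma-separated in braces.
pass 0 (initial): D(Z)={5,6,7}
pass 1: W {3,4,5,7}->{}; X {3,4,5,6,7}->{}; Z {5,6,7}->{}
pass 2: Y {3,4,5,7}->{}
pass 3: no change
Fixpoint after 3 passes: D(Z) = {}

Answer: {}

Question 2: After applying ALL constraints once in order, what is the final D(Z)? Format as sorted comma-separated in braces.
Constraint 1 (X != Y) on D(X)={3,4,5,6,7} D(Y)={3,4,5,7}: no change
Constraint 2 (Z != X) on D(Z)={5,6,7} D(X)={3,4,5,6,7}: no change
Constraint 3 (Z + W = X) on D(Z)={5,6,7} D(W)={3,4,5,7} D(X)={3,4,5,6,7}: Z {5,6,7}->{}; W {3,4,5,7}->{}; X {3,4,5,6,7}->{}
So after all 3 constraints: D(Z) = {}

Answer: {}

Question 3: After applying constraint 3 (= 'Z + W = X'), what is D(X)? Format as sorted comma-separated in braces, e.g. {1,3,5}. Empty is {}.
Answer: {}

Derivation:
Constraint 1 (X != Y) on D(X)={3,4,5,6,7} D(Y)={3,4,5,7}: no change
Constraint 2 (Z != X) on D(Z)={5,6,7} D(X)={3,4,5,6,7}: no change
Constraint 3 (Z + W = X) on D(Z)={5,6,7} D(W)={3,4,5,7} D(X)={3,4,5,6,7}: Z {5,6,7}->{}; W {3,4,5,7}->{}; X {3,4,5,6,7}->{}
So after constraint 3: D(X) = {}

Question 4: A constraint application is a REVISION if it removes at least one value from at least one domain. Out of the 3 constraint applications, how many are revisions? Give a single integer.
Answer: 1

Derivation:
Constraint 1 (X != Y) on D(X)={3,4,5,6,7} D(Y)={3,4,5,7}: no change => not a revision
Constraint 2 (Z != X) on D(Z)={5,6,7} D(X)={3,4,5,6,7}: no change => not a revision
Constraint 3 (Z + W = X) on D(Z)={5,6,7} D(W)={3,4,5,7} D(X)={3,4,5,6,7}: Z {5,6,7}->{}; W {3,4,5,7}->{}; X {3,4,5,6,7}->{} => REVISION
Total revisions = 1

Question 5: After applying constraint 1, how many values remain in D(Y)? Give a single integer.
Constraint 1 (X != Y) on D(X)={3,4,5,6,7} D(Y)={3,4,5,7}: no change
So after constraint 1: D(Y)={3,4,5,7}, size = 4

Answer: 4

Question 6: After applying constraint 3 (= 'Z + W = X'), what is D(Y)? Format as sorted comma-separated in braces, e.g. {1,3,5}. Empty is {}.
Constraint 1 (X != Y) on D(X)={3,4,5,6,7} D(Y)={3,4,5,7}: no change
Constraint 2 (Z != X) on D(Z)={5,6,7} D(X)={3,4,5,6,7}: no change
Constraint 3 (Z + W = X) on D(Z)={5,6,7} D(W)={3,4,5,7} D(X)={3,4,5,6,7}: Z {5,6,7}->{}; W {3,4,5,7}->{}; X {3,4,5,6,7}->{}
So after constraint 3: D(Y) = {3,4,5,7}

Answer: {3,4,5,7}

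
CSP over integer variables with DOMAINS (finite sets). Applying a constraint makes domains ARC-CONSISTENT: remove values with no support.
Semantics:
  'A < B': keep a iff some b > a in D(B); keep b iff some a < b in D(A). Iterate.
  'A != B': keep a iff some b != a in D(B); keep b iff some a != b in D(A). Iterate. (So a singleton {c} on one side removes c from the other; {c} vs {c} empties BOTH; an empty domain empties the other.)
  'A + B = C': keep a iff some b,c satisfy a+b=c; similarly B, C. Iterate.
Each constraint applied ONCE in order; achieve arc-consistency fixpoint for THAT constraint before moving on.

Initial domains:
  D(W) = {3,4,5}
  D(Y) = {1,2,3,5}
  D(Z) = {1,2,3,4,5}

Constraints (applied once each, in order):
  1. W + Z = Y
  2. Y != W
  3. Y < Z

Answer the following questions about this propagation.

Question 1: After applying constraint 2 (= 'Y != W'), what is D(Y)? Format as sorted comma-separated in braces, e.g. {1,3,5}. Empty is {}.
Constraint 1 (W + Z = Y) on D(W)={3,4,5} D(Z)={1,2,3,4,5} D(Y)={1,2,3,5}: W {3,4,5}->{3,4}; Z {1,2,3,4,5}->{1,2}; Y {1,2,3,5}->{5}
Constraint 2 (Y != W) on D(Y)={5} D(W)={3,4}: no change
So after constraint 2: D(Y) = {5}

Answer: {5}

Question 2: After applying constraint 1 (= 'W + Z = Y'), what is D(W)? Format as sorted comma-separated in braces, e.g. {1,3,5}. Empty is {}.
Answer: {3,4}

Derivation:
Constraint 1 (W + Z = Y) on D(W)={3,4,5} D(Z)={1,2,3,4,5} D(Y)={1,2,3,5}: W {3,4,5}->{3,4}; Z {1,2,3,4,5}->{1,2}; Y {1,2,3,5}->{5}
So after constraint 1: D(W) = {3,4}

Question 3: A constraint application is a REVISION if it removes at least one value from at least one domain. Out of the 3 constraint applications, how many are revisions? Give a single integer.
Answer: 2

Derivation:
Constraint 1 (W + Z = Y) on D(W)={3,4,5} D(Z)={1,2,3,4,5} D(Y)={1,2,3,5}: W {3,4,5}->{3,4}; Z {1,2,3,4,5}->{1,2}; Y {1,2,3,5}->{5} => REVISION
Constraint 2 (Y != W) on D(Y)={5} D(W)={3,4}: no change => not a revision
Constraint 3 (Y < Z) on D(Y)={5} D(Z)={1,2}: Y {5}->{}; Z {1,2}->{} => REVISION
Total revisions = 2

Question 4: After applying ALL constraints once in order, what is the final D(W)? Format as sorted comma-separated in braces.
Constraint 1 (W + Z = Y) on D(W)={3,4,5} D(Z)={1,2,3,4,5} D(Y)={1,2,3,5}: W {3,4,5}->{3,4}; Z {1,2,3,4,5}->{1,2}; Y {1,2,3,5}->{5}
Constraint 2 (Y != W) on D(Y)={5} D(W)={3,4}: no change
Constraint 3 (Y < Z) on D(Y)={5} D(Z)={1,2}: Y {5}->{}; Z {1,2}->{}
So after all 3 constraints: D(W) = {3,4}

Answer: {3,4}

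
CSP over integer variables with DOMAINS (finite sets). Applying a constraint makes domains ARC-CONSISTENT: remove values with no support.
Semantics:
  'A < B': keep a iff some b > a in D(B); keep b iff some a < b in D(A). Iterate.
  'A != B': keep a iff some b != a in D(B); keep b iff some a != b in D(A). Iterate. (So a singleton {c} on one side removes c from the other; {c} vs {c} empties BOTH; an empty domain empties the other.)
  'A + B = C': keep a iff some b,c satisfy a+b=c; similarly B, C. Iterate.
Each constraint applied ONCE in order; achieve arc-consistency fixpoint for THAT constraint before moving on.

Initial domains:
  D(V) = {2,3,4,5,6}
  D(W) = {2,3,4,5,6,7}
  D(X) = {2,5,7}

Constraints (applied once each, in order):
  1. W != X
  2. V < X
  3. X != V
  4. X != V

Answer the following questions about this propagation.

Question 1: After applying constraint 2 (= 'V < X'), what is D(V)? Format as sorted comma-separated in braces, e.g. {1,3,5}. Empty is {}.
Answer: {2,3,4,5,6}

Derivation:
Constraint 1 (W != X) on D(W)={2,3,4,5,6,7} D(X)={2,5,7}: no change
Constraint 2 (V < X) on D(V)={2,3,4,5,6} D(X)={2,5,7}: X {2,5,7}->{5,7}
So after constraint 2: D(V) = {2,3,4,5,6}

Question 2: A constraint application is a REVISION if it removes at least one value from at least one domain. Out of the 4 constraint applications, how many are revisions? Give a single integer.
Answer: 1

Derivation:
Constraint 1 (W != X) on D(W)={2,3,4,5,6,7} D(X)={2,5,7}: no change => not a revision
Constraint 2 (V < X) on D(V)={2,3,4,5,6} D(X)={2,5,7}: X {2,5,7}->{5,7} => REVISION
Constraint 3 (X != V) on D(X)={5,7} D(V)={2,3,4,5,6}: no change => not a revision
Constraint 4 (X != V) on D(X)={5,7} D(V)={2,3,4,5,6}: no change => not a revision
Total revisions = 1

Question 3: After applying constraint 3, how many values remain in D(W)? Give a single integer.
Constraint 1 (W != X) on D(W)={2,3,4,5,6,7} D(X)={2,5,7}: no change
Constraint 2 (V < X) on D(V)={2,3,4,5,6} D(X)={2,5,7}: X {2,5,7}->{5,7}
Constraint 3 (X != V) on D(X)={5,7} D(V)={2,3,4,5,6}: no change
So after constraint 3: D(W)={2,3,4,5,6,7}, size = 6

Answer: 6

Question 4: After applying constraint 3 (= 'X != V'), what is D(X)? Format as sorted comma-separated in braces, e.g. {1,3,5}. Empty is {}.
Answer: {5,7}

Derivation:
Constraint 1 (W != X) on D(W)={2,3,4,5,6,7} D(X)={2,5,7}: no change
Constraint 2 (V < X) on D(V)={2,3,4,5,6} D(X)={2,5,7}: X {2,5,7}->{5,7}
Constraint 3 (X != V) on D(X)={5,7} D(V)={2,3,4,5,6}: no change
So after constraint 3: D(X) = {5,7}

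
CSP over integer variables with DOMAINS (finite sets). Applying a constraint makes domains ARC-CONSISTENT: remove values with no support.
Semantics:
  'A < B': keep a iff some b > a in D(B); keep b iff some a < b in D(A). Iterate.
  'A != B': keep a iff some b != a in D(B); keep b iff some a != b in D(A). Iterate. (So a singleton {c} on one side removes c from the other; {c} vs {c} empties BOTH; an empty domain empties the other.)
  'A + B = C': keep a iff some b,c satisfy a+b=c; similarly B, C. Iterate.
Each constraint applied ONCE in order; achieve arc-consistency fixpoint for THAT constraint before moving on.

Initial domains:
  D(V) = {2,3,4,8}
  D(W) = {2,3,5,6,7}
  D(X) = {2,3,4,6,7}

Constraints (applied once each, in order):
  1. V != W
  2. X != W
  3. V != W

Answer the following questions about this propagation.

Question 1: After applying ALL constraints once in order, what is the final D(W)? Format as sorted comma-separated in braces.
Answer: {2,3,5,6,7}

Derivation:
Constraint 1 (V != W) on D(V)={2,3,4,8} D(W)={2,3,5,6,7}: no change
Constraint 2 (X != W) on D(X)={2,3,4,6,7} D(W)={2,3,5,6,7}: no change
Constraint 3 (V != W) on D(V)={2,3,4,8} D(W)={2,3,5,6,7}: no change
So after all 3 constraints: D(W) = {2,3,5,6,7}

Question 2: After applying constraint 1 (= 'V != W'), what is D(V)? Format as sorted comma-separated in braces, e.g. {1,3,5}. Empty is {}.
Answer: {2,3,4,8}

Derivation:
Constraint 1 (V != W) on D(V)={2,3,4,8} D(W)={2,3,5,6,7}: no change
So after constraint 1: D(V) = {2,3,4,8}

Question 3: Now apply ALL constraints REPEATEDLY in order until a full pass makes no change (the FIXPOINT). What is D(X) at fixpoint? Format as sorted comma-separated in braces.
Answer: {2,3,4,6,7}

Derivation:
pass 0 (initial): D(X)={2,3,4,6,7}
pass 1: no change
Fixpoint after 1 passes: D(X) = {2,3,4,6,7}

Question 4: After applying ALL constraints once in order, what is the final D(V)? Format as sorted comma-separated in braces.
Constraint 1 (V != W) on D(V)={2,3,4,8} D(W)={2,3,5,6,7}: no change
Constraint 2 (X != W) on D(X)={2,3,4,6,7} D(W)={2,3,5,6,7}: no change
Constraint 3 (V != W) on D(V)={2,3,4,8} D(W)={2,3,5,6,7}: no change
So after all 3 constraints: D(V) = {2,3,4,8}

Answer: {2,3,4,8}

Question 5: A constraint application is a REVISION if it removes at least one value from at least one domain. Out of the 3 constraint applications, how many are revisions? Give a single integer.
Answer: 0

Derivation:
Constraint 1 (V != W) on D(V)={2,3,4,8} D(W)={2,3,5,6,7}: no change => not a revision
Constraint 2 (X != W) on D(X)={2,3,4,6,7} D(W)={2,3,5,6,7}: no change => not a revision
Constraint 3 (V != W) on D(V)={2,3,4,8} D(W)={2,3,5,6,7}: no change => not a revision
Total revisions = 0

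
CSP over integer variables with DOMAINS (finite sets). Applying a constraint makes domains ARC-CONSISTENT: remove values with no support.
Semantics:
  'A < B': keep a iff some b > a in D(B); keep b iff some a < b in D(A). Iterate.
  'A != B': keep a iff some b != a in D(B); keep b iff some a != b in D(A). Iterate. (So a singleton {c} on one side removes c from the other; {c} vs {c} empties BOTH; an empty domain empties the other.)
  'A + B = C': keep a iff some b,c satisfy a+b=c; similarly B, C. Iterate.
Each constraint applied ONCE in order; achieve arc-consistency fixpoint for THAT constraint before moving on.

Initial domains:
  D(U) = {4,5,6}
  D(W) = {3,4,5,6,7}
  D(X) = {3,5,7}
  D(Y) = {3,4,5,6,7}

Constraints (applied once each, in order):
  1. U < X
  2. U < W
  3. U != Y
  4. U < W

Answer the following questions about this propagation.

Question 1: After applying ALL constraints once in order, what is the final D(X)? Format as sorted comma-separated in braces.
Constraint 1 (U < X) on D(U)={4,5,6} D(X)={3,5,7}: X {3,5,7}->{5,7}
Constraint 2 (U < W) on D(U)={4,5,6} D(W)={3,4,5,6,7}: W {3,4,5,6,7}->{5,6,7}
Constraint 3 (U != Y) on D(U)={4,5,6} D(Y)={3,4,5,6,7}: no change
Constraint 4 (U < W) on D(U)={4,5,6} D(W)={5,6,7}: no change
So after all 4 constraints: D(X) = {5,7}

Answer: {5,7}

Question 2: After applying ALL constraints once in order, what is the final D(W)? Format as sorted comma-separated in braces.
Constraint 1 (U < X) on D(U)={4,5,6} D(X)={3,5,7}: X {3,5,7}->{5,7}
Constraint 2 (U < W) on D(U)={4,5,6} D(W)={3,4,5,6,7}: W {3,4,5,6,7}->{5,6,7}
Constraint 3 (U != Y) on D(U)={4,5,6} D(Y)={3,4,5,6,7}: no change
Constraint 4 (U < W) on D(U)={4,5,6} D(W)={5,6,7}: no change
So after all 4 constraints: D(W) = {5,6,7}

Answer: {5,6,7}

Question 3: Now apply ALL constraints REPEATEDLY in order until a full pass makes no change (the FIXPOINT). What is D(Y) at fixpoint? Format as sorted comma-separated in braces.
Answer: {3,4,5,6,7}

Derivation:
pass 0 (initial): D(Y)={3,4,5,6,7}
pass 1: W {3,4,5,6,7}->{5,6,7}; X {3,5,7}->{5,7}
pass 2: no change
Fixpoint after 2 passes: D(Y) = {3,4,5,6,7}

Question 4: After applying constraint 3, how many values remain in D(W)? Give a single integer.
Constraint 1 (U < X) on D(U)={4,5,6} D(X)={3,5,7}: X {3,5,7}->{5,7}
Constraint 2 (U < W) on D(U)={4,5,6} D(W)={3,4,5,6,7}: W {3,4,5,6,7}->{5,6,7}
Constraint 3 (U != Y) on D(U)={4,5,6} D(Y)={3,4,5,6,7}: no change
So after constraint 3: D(W)={5,6,7}, size = 3

Answer: 3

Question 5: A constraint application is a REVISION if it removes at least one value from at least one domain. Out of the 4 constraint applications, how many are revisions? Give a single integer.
Constraint 1 (U < X) on D(U)={4,5,6} D(X)={3,5,7}: X {3,5,7}->{5,7} => REVISION
Constraint 2 (U < W) on D(U)={4,5,6} D(W)={3,4,5,6,7}: W {3,4,5,6,7}->{5,6,7} => REVISION
Constraint 3 (U != Y) on D(U)={4,5,6} D(Y)={3,4,5,6,7}: no change => not a revision
Constraint 4 (U < W) on D(U)={4,5,6} D(W)={5,6,7}: no change => not a revision
Total revisions = 2

Answer: 2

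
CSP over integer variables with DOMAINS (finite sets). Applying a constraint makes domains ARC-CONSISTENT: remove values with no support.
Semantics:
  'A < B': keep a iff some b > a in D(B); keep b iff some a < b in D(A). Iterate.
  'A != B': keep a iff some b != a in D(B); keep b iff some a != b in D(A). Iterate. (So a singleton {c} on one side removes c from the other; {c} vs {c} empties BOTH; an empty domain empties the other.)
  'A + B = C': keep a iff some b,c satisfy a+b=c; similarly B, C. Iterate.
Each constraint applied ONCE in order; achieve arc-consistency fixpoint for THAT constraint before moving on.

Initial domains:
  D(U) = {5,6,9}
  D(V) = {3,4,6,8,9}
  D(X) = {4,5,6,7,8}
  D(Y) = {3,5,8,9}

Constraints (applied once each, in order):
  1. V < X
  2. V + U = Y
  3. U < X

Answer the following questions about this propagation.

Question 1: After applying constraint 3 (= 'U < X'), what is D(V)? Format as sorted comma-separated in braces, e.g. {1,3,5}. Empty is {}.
Constraint 1 (V < X) on D(V)={3,4,6,8,9} D(X)={4,5,6,7,8}: V {3,4,6,8,9}->{3,4,6}
Constraint 2 (V + U = Y) on D(V)={3,4,6} D(U)={5,6,9} D(Y)={3,5,8,9}: V {3,4,6}->{3,4}; U {5,6,9}->{5,6}; Y {3,5,8,9}->{8,9}
Constraint 3 (U < X) on D(U)={5,6} D(X)={4,5,6,7,8}: X {4,5,6,7,8}->{6,7,8}
So after constraint 3: D(V) = {3,4}

Answer: {3,4}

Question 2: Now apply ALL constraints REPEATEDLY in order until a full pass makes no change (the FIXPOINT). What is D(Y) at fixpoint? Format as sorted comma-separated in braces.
pass 0 (initial): D(Y)={3,5,8,9}
pass 1: U {5,6,9}->{5,6}; V {3,4,6,8,9}->{3,4}; X {4,5,6,7,8}->{6,7,8}; Y {3,5,8,9}->{8,9}
pass 2: no change
Fixpoint after 2 passes: D(Y) = {8,9}

Answer: {8,9}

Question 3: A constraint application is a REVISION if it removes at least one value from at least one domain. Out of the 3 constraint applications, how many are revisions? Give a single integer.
Constraint 1 (V < X) on D(V)={3,4,6,8,9} D(X)={4,5,6,7,8}: V {3,4,6,8,9}->{3,4,6} => REVISION
Constraint 2 (V + U = Y) on D(V)={3,4,6} D(U)={5,6,9} D(Y)={3,5,8,9}: V {3,4,6}->{3,4}; U {5,6,9}->{5,6}; Y {3,5,8,9}->{8,9} => REVISION
Constraint 3 (U < X) on D(U)={5,6} D(X)={4,5,6,7,8}: X {4,5,6,7,8}->{6,7,8} => REVISION
Total revisions = 3

Answer: 3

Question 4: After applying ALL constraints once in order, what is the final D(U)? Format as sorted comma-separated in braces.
Answer: {5,6}

Derivation:
Constraint 1 (V < X) on D(V)={3,4,6,8,9} D(X)={4,5,6,7,8}: V {3,4,6,8,9}->{3,4,6}
Constraint 2 (V + U = Y) on D(V)={3,4,6} D(U)={5,6,9} D(Y)={3,5,8,9}: V {3,4,6}->{3,4}; U {5,6,9}->{5,6}; Y {3,5,8,9}->{8,9}
Constraint 3 (U < X) on D(U)={5,6} D(X)={4,5,6,7,8}: X {4,5,6,7,8}->{6,7,8}
So after all 3 constraints: D(U) = {5,6}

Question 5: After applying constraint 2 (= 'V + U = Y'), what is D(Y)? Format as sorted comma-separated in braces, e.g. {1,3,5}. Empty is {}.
Constraint 1 (V < X) on D(V)={3,4,6,8,9} D(X)={4,5,6,7,8}: V {3,4,6,8,9}->{3,4,6}
Constraint 2 (V + U = Y) on D(V)={3,4,6} D(U)={5,6,9} D(Y)={3,5,8,9}: V {3,4,6}->{3,4}; U {5,6,9}->{5,6}; Y {3,5,8,9}->{8,9}
So after constraint 2: D(Y) = {8,9}

Answer: {8,9}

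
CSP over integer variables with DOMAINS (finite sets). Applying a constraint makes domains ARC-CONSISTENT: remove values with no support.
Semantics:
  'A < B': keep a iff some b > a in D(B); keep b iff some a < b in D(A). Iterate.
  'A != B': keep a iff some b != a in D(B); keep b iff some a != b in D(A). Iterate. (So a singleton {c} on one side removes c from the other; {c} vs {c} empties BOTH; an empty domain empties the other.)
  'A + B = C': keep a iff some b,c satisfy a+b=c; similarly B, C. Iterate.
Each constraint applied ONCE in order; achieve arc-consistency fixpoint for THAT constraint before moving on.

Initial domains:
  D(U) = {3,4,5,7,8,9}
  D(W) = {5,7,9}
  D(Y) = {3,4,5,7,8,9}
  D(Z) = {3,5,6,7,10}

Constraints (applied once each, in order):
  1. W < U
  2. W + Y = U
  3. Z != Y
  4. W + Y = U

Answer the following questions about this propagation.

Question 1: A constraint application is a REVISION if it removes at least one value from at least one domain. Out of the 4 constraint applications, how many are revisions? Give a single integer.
Answer: 2

Derivation:
Constraint 1 (W < U) on D(W)={5,7,9} D(U)={3,4,5,7,8,9}: W {5,7,9}->{5,7}; U {3,4,5,7,8,9}->{7,8,9} => REVISION
Constraint 2 (W + Y = U) on D(W)={5,7} D(Y)={3,4,5,7,8,9} D(U)={7,8,9}: W {5,7}->{5}; Y {3,4,5,7,8,9}->{3,4}; U {7,8,9}->{8,9} => REVISION
Constraint 3 (Z != Y) on D(Z)={3,5,6,7,10} D(Y)={3,4}: no change => not a revision
Constraint 4 (W + Y = U) on D(W)={5} D(Y)={3,4} D(U)={8,9}: no change => not a revision
Total revisions = 2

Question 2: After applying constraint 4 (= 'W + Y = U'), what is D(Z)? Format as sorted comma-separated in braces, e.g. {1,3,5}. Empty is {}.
Answer: {3,5,6,7,10}

Derivation:
Constraint 1 (W < U) on D(W)={5,7,9} D(U)={3,4,5,7,8,9}: W {5,7,9}->{5,7}; U {3,4,5,7,8,9}->{7,8,9}
Constraint 2 (W + Y = U) on D(W)={5,7} D(Y)={3,4,5,7,8,9} D(U)={7,8,9}: W {5,7}->{5}; Y {3,4,5,7,8,9}->{3,4}; U {7,8,9}->{8,9}
Constraint 3 (Z != Y) on D(Z)={3,5,6,7,10} D(Y)={3,4}: no change
Constraint 4 (W + Y = U) on D(W)={5} D(Y)={3,4} D(U)={8,9}: no change
So after constraint 4: D(Z) = {3,5,6,7,10}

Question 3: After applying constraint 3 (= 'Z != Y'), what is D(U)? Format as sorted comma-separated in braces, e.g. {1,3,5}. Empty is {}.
Answer: {8,9}

Derivation:
Constraint 1 (W < U) on D(W)={5,7,9} D(U)={3,4,5,7,8,9}: W {5,7,9}->{5,7}; U {3,4,5,7,8,9}->{7,8,9}
Constraint 2 (W + Y = U) on D(W)={5,7} D(Y)={3,4,5,7,8,9} D(U)={7,8,9}: W {5,7}->{5}; Y {3,4,5,7,8,9}->{3,4}; U {7,8,9}->{8,9}
Constraint 3 (Z != Y) on D(Z)={3,5,6,7,10} D(Y)={3,4}: no change
So after constraint 3: D(U) = {8,9}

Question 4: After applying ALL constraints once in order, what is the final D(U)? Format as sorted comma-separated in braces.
Constraint 1 (W < U) on D(W)={5,7,9} D(U)={3,4,5,7,8,9}: W {5,7,9}->{5,7}; U {3,4,5,7,8,9}->{7,8,9}
Constraint 2 (W + Y = U) on D(W)={5,7} D(Y)={3,4,5,7,8,9} D(U)={7,8,9}: W {5,7}->{5}; Y {3,4,5,7,8,9}->{3,4}; U {7,8,9}->{8,9}
Constraint 3 (Z != Y) on D(Z)={3,5,6,7,10} D(Y)={3,4}: no change
Constraint 4 (W + Y = U) on D(W)={5} D(Y)={3,4} D(U)={8,9}: no change
So after all 4 constraints: D(U) = {8,9}

Answer: {8,9}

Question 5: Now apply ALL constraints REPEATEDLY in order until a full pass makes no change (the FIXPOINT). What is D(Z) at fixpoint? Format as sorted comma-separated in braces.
pass 0 (initial): D(Z)={3,5,6,7,10}
pass 1: U {3,4,5,7,8,9}->{8,9}; W {5,7,9}->{5}; Y {3,4,5,7,8,9}->{3,4}
pass 2: no change
Fixpoint after 2 passes: D(Z) = {3,5,6,7,10}

Answer: {3,5,6,7,10}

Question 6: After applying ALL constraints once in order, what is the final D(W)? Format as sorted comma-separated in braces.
Constraint 1 (W < U) on D(W)={5,7,9} D(U)={3,4,5,7,8,9}: W {5,7,9}->{5,7}; U {3,4,5,7,8,9}->{7,8,9}
Constraint 2 (W + Y = U) on D(W)={5,7} D(Y)={3,4,5,7,8,9} D(U)={7,8,9}: W {5,7}->{5}; Y {3,4,5,7,8,9}->{3,4}; U {7,8,9}->{8,9}
Constraint 3 (Z != Y) on D(Z)={3,5,6,7,10} D(Y)={3,4}: no change
Constraint 4 (W + Y = U) on D(W)={5} D(Y)={3,4} D(U)={8,9}: no change
So after all 4 constraints: D(W) = {5}

Answer: {5}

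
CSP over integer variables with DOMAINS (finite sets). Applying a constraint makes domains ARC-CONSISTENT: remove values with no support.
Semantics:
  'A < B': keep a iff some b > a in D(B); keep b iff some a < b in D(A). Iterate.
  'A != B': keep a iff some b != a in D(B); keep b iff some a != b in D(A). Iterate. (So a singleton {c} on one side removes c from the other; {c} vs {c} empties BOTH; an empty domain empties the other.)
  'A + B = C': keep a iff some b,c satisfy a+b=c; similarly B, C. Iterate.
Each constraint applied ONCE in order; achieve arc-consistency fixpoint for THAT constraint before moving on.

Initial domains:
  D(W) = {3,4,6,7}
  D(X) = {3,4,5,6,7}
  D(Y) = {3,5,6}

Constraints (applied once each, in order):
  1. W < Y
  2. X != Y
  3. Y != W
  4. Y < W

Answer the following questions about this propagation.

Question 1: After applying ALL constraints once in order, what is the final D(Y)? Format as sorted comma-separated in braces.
Answer: {}

Derivation:
Constraint 1 (W < Y) on D(W)={3,4,6,7} D(Y)={3,5,6}: W {3,4,6,7}->{3,4}; Y {3,5,6}->{5,6}
Constraint 2 (X != Y) on D(X)={3,4,5,6,7} D(Y)={5,6}: no change
Constraint 3 (Y != W) on D(Y)={5,6} D(W)={3,4}: no change
Constraint 4 (Y < W) on D(Y)={5,6} D(W)={3,4}: Y {5,6}->{}; W {3,4}->{}
So after all 4 constraints: D(Y) = {}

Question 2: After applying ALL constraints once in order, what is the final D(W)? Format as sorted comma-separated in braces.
Answer: {}

Derivation:
Constraint 1 (W < Y) on D(W)={3,4,6,7} D(Y)={3,5,6}: W {3,4,6,7}->{3,4}; Y {3,5,6}->{5,6}
Constraint 2 (X != Y) on D(X)={3,4,5,6,7} D(Y)={5,6}: no change
Constraint 3 (Y != W) on D(Y)={5,6} D(W)={3,4}: no change
Constraint 4 (Y < W) on D(Y)={5,6} D(W)={3,4}: Y {5,6}->{}; W {3,4}->{}
So after all 4 constraints: D(W) = {}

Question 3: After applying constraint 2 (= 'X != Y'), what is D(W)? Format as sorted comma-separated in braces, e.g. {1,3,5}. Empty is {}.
Answer: {3,4}

Derivation:
Constraint 1 (W < Y) on D(W)={3,4,6,7} D(Y)={3,5,6}: W {3,4,6,7}->{3,4}; Y {3,5,6}->{5,6}
Constraint 2 (X != Y) on D(X)={3,4,5,6,7} D(Y)={5,6}: no change
So after constraint 2: D(W) = {3,4}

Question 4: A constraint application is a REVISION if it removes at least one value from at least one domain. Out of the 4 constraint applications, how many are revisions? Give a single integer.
Answer: 2

Derivation:
Constraint 1 (W < Y) on D(W)={3,4,6,7} D(Y)={3,5,6}: W {3,4,6,7}->{3,4}; Y {3,5,6}->{5,6} => REVISION
Constraint 2 (X != Y) on D(X)={3,4,5,6,7} D(Y)={5,6}: no change => not a revision
Constraint 3 (Y != W) on D(Y)={5,6} D(W)={3,4}: no change => not a revision
Constraint 4 (Y < W) on D(Y)={5,6} D(W)={3,4}: Y {5,6}->{}; W {3,4}->{} => REVISION
Total revisions = 2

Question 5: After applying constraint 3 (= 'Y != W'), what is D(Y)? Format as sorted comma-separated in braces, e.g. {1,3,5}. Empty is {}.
Constraint 1 (W < Y) on D(W)={3,4,6,7} D(Y)={3,5,6}: W {3,4,6,7}->{3,4}; Y {3,5,6}->{5,6}
Constraint 2 (X != Y) on D(X)={3,4,5,6,7} D(Y)={5,6}: no change
Constraint 3 (Y != W) on D(Y)={5,6} D(W)={3,4}: no change
So after constraint 3: D(Y) = {5,6}

Answer: {5,6}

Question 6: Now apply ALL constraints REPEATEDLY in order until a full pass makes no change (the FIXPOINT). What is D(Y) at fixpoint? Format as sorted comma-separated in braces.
pass 0 (initial): D(Y)={3,5,6}
pass 1: W {3,4,6,7}->{}; Y {3,5,6}->{}
pass 2: X {3,4,5,6,7}->{}
pass 3: no change
Fixpoint after 3 passes: D(Y) = {}

Answer: {}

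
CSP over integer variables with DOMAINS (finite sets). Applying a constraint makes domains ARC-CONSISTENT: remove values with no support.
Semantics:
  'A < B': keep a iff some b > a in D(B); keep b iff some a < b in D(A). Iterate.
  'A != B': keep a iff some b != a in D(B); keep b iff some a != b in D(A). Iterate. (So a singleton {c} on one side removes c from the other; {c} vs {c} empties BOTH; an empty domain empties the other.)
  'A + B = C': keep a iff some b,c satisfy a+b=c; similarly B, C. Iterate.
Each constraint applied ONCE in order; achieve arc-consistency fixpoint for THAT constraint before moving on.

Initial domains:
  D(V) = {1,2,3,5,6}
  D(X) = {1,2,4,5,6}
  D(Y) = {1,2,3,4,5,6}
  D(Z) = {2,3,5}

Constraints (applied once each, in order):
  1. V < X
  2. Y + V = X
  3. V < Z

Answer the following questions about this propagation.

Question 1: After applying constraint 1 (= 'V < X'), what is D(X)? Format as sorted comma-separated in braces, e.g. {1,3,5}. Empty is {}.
Answer: {2,4,5,6}

Derivation:
Constraint 1 (V < X) on D(V)={1,2,3,5,6} D(X)={1,2,4,5,6}: V {1,2,3,5,6}->{1,2,3,5}; X {1,2,4,5,6}->{2,4,5,6}
So after constraint 1: D(X) = {2,4,5,6}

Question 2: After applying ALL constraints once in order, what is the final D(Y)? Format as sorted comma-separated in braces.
Answer: {1,2,3,4,5}

Derivation:
Constraint 1 (V < X) on D(V)={1,2,3,5,6} D(X)={1,2,4,5,6}: V {1,2,3,5,6}->{1,2,3,5}; X {1,2,4,5,6}->{2,4,5,6}
Constraint 2 (Y + V = X) on D(Y)={1,2,3,4,5,6} D(V)={1,2,3,5} D(X)={2,4,5,6}: Y {1,2,3,4,5,6}->{1,2,3,4,5}
Constraint 3 (V < Z) on D(V)={1,2,3,5} D(Z)={2,3,5}: V {1,2,3,5}->{1,2,3}
So after all 3 constraints: D(Y) = {1,2,3,4,5}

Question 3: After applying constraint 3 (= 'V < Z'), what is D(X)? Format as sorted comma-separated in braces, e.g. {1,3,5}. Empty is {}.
Constraint 1 (V < X) on D(V)={1,2,3,5,6} D(X)={1,2,4,5,6}: V {1,2,3,5,6}->{1,2,3,5}; X {1,2,4,5,6}->{2,4,5,6}
Constraint 2 (Y + V = X) on D(Y)={1,2,3,4,5,6} D(V)={1,2,3,5} D(X)={2,4,5,6}: Y {1,2,3,4,5,6}->{1,2,3,4,5}
Constraint 3 (V < Z) on D(V)={1,2,3,5} D(Z)={2,3,5}: V {1,2,3,5}->{1,2,3}
So after constraint 3: D(X) = {2,4,5,6}

Answer: {2,4,5,6}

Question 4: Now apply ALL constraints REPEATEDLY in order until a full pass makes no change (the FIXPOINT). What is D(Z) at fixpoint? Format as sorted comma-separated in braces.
Answer: {2,3,5}

Derivation:
pass 0 (initial): D(Z)={2,3,5}
pass 1: V {1,2,3,5,6}->{1,2,3}; X {1,2,4,5,6}->{2,4,5,6}; Y {1,2,3,4,5,6}->{1,2,3,4,5}
pass 2: no change
Fixpoint after 2 passes: D(Z) = {2,3,5}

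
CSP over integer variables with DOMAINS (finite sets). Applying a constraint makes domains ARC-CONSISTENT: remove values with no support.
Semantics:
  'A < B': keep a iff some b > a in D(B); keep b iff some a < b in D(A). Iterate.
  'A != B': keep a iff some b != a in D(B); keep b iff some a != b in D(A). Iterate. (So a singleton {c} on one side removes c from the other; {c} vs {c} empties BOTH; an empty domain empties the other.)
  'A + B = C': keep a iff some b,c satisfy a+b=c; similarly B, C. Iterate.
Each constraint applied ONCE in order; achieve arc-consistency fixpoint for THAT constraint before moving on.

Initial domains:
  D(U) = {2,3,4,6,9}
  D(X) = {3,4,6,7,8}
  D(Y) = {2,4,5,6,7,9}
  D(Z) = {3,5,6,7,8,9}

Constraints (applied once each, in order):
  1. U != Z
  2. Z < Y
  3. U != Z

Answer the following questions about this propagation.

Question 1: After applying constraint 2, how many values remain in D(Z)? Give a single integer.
Answer: 5

Derivation:
Constraint 1 (U != Z) on D(U)={2,3,4,6,9} D(Z)={3,5,6,7,8,9}: no change
Constraint 2 (Z < Y) on D(Z)={3,5,6,7,8,9} D(Y)={2,4,5,6,7,9}: Z {3,5,6,7,8,9}->{3,5,6,7,8}; Y {2,4,5,6,7,9}->{4,5,6,7,9}
So after constraint 2: D(Z)={3,5,6,7,8}, size = 5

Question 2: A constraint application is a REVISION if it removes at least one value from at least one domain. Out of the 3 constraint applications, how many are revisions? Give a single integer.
Constraint 1 (U != Z) on D(U)={2,3,4,6,9} D(Z)={3,5,6,7,8,9}: no change => not a revision
Constraint 2 (Z < Y) on D(Z)={3,5,6,7,8,9} D(Y)={2,4,5,6,7,9}: Z {3,5,6,7,8,9}->{3,5,6,7,8}; Y {2,4,5,6,7,9}->{4,5,6,7,9} => REVISION
Constraint 3 (U != Z) on D(U)={2,3,4,6,9} D(Z)={3,5,6,7,8}: no change => not a revision
Total revisions = 1

Answer: 1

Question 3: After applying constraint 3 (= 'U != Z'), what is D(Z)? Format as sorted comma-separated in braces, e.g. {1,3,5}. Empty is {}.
Answer: {3,5,6,7,8}

Derivation:
Constraint 1 (U != Z) on D(U)={2,3,4,6,9} D(Z)={3,5,6,7,8,9}: no change
Constraint 2 (Z < Y) on D(Z)={3,5,6,7,8,9} D(Y)={2,4,5,6,7,9}: Z {3,5,6,7,8,9}->{3,5,6,7,8}; Y {2,4,5,6,7,9}->{4,5,6,7,9}
Constraint 3 (U != Z) on D(U)={2,3,4,6,9} D(Z)={3,5,6,7,8}: no change
So after constraint 3: D(Z) = {3,5,6,7,8}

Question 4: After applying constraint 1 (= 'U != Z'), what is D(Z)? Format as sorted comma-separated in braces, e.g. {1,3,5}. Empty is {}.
Answer: {3,5,6,7,8,9}

Derivation:
Constraint 1 (U != Z) on D(U)={2,3,4,6,9} D(Z)={3,5,6,7,8,9}: no change
So after constraint 1: D(Z) = {3,5,6,7,8,9}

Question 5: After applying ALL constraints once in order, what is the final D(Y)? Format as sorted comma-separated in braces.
Answer: {4,5,6,7,9}

Derivation:
Constraint 1 (U != Z) on D(U)={2,3,4,6,9} D(Z)={3,5,6,7,8,9}: no change
Constraint 2 (Z < Y) on D(Z)={3,5,6,7,8,9} D(Y)={2,4,5,6,7,9}: Z {3,5,6,7,8,9}->{3,5,6,7,8}; Y {2,4,5,6,7,9}->{4,5,6,7,9}
Constraint 3 (U != Z) on D(U)={2,3,4,6,9} D(Z)={3,5,6,7,8}: no change
So after all 3 constraints: D(Y) = {4,5,6,7,9}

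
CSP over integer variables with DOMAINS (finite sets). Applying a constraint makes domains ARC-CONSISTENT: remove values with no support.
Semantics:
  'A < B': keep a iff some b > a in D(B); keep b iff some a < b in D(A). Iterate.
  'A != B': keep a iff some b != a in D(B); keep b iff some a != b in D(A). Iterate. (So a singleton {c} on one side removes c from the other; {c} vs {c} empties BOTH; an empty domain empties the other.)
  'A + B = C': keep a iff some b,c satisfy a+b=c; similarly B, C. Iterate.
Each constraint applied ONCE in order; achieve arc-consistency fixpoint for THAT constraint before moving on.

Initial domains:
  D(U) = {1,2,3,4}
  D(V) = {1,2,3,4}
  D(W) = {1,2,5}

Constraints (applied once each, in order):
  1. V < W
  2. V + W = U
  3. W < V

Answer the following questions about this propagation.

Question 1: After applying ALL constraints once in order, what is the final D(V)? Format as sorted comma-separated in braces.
Constraint 1 (V < W) on D(V)={1,2,3,4} D(W)={1,2,5}: W {1,2,5}->{2,5}
Constraint 2 (V + W = U) on D(V)={1,2,3,4} D(W)={2,5} D(U)={1,2,3,4}: V {1,2,3,4}->{1,2}; W {2,5}->{2}; U {1,2,3,4}->{3,4}
Constraint 3 (W < V) on D(W)={2} D(V)={1,2}: W {2}->{}; V {1,2}->{}
So after all 3 constraints: D(V) = {}

Answer: {}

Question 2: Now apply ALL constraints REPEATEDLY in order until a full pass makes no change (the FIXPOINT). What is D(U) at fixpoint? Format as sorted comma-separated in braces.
pass 0 (initial): D(U)={1,2,3,4}
pass 1: U {1,2,3,4}->{3,4}; V {1,2,3,4}->{}; W {1,2,5}->{}
pass 2: U {3,4}->{}
pass 3: no change
Fixpoint after 3 passes: D(U) = {}

Answer: {}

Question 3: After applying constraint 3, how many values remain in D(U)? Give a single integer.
Constraint 1 (V < W) on D(V)={1,2,3,4} D(W)={1,2,5}: W {1,2,5}->{2,5}
Constraint 2 (V + W = U) on D(V)={1,2,3,4} D(W)={2,5} D(U)={1,2,3,4}: V {1,2,3,4}->{1,2}; W {2,5}->{2}; U {1,2,3,4}->{3,4}
Constraint 3 (W < V) on D(W)={2} D(V)={1,2}: W {2}->{}; V {1,2}->{}
So after constraint 3: D(U)={3,4}, size = 2

Answer: 2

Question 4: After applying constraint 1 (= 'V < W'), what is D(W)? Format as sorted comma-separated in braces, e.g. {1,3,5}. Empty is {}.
Constraint 1 (V < W) on D(V)={1,2,3,4} D(W)={1,2,5}: W {1,2,5}->{2,5}
So after constraint 1: D(W) = {2,5}

Answer: {2,5}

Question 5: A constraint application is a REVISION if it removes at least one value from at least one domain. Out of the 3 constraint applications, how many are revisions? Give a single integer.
Answer: 3

Derivation:
Constraint 1 (V < W) on D(V)={1,2,3,4} D(W)={1,2,5}: W {1,2,5}->{2,5} => REVISION
Constraint 2 (V + W = U) on D(V)={1,2,3,4} D(W)={2,5} D(U)={1,2,3,4}: V {1,2,3,4}->{1,2}; W {2,5}->{2}; U {1,2,3,4}->{3,4} => REVISION
Constraint 3 (W < V) on D(W)={2} D(V)={1,2}: W {2}->{}; V {1,2}->{} => REVISION
Total revisions = 3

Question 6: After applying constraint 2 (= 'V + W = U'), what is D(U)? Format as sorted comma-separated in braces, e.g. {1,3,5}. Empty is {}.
Constraint 1 (V < W) on D(V)={1,2,3,4} D(W)={1,2,5}: W {1,2,5}->{2,5}
Constraint 2 (V + W = U) on D(V)={1,2,3,4} D(W)={2,5} D(U)={1,2,3,4}: V {1,2,3,4}->{1,2}; W {2,5}->{2}; U {1,2,3,4}->{3,4}
So after constraint 2: D(U) = {3,4}

Answer: {3,4}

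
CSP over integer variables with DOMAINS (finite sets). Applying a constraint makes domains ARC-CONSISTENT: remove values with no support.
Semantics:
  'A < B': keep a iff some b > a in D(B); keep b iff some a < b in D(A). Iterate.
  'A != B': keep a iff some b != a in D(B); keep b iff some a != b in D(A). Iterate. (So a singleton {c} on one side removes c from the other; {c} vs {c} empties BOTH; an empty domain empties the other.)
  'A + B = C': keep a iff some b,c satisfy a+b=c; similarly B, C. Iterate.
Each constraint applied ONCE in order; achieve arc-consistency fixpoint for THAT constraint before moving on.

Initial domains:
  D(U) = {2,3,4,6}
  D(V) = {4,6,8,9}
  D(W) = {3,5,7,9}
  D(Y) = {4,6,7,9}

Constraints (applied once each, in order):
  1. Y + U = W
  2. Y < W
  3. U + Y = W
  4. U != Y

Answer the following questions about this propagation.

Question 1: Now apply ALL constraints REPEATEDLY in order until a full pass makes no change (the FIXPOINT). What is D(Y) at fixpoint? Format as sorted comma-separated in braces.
Answer: {4,6,7}

Derivation:
pass 0 (initial): D(Y)={4,6,7,9}
pass 1: U {2,3,4,6}->{2,3}; W {3,5,7,9}->{7,9}; Y {4,6,7,9}->{4,6,7}
pass 2: no change
Fixpoint after 2 passes: D(Y) = {4,6,7}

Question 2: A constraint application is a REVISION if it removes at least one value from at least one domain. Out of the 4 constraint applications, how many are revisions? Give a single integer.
Constraint 1 (Y + U = W) on D(Y)={4,6,7,9} D(U)={2,3,4,6} D(W)={3,5,7,9}: Y {4,6,7,9}->{4,6,7}; U {2,3,4,6}->{2,3}; W {3,5,7,9}->{7,9} => REVISION
Constraint 2 (Y < W) on D(Y)={4,6,7} D(W)={7,9}: no change => not a revision
Constraint 3 (U + Y = W) on D(U)={2,3} D(Y)={4,6,7} D(W)={7,9}: no change => not a revision
Constraint 4 (U != Y) on D(U)={2,3} D(Y)={4,6,7}: no change => not a revision
Total revisions = 1

Answer: 1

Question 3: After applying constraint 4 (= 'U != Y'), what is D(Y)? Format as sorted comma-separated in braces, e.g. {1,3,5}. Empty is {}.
Answer: {4,6,7}

Derivation:
Constraint 1 (Y + U = W) on D(Y)={4,6,7,9} D(U)={2,3,4,6} D(W)={3,5,7,9}: Y {4,6,7,9}->{4,6,7}; U {2,3,4,6}->{2,3}; W {3,5,7,9}->{7,9}
Constraint 2 (Y < W) on D(Y)={4,6,7} D(W)={7,9}: no change
Constraint 3 (U + Y = W) on D(U)={2,3} D(Y)={4,6,7} D(W)={7,9}: no change
Constraint 4 (U != Y) on D(U)={2,3} D(Y)={4,6,7}: no change
So after constraint 4: D(Y) = {4,6,7}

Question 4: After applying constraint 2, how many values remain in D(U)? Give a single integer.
Answer: 2

Derivation:
Constraint 1 (Y + U = W) on D(Y)={4,6,7,9} D(U)={2,3,4,6} D(W)={3,5,7,9}: Y {4,6,7,9}->{4,6,7}; U {2,3,4,6}->{2,3}; W {3,5,7,9}->{7,9}
Constraint 2 (Y < W) on D(Y)={4,6,7} D(W)={7,9}: no change
So after constraint 2: D(U)={2,3}, size = 2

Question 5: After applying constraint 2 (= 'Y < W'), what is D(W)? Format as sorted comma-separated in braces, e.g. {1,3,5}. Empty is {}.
Constraint 1 (Y + U = W) on D(Y)={4,6,7,9} D(U)={2,3,4,6} D(W)={3,5,7,9}: Y {4,6,7,9}->{4,6,7}; U {2,3,4,6}->{2,3}; W {3,5,7,9}->{7,9}
Constraint 2 (Y < W) on D(Y)={4,6,7} D(W)={7,9}: no change
So after constraint 2: D(W) = {7,9}

Answer: {7,9}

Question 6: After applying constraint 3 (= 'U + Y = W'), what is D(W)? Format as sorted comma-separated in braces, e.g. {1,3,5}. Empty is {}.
Constraint 1 (Y + U = W) on D(Y)={4,6,7,9} D(U)={2,3,4,6} D(W)={3,5,7,9}: Y {4,6,7,9}->{4,6,7}; U {2,3,4,6}->{2,3}; W {3,5,7,9}->{7,9}
Constraint 2 (Y < W) on D(Y)={4,6,7} D(W)={7,9}: no change
Constraint 3 (U + Y = W) on D(U)={2,3} D(Y)={4,6,7} D(W)={7,9}: no change
So after constraint 3: D(W) = {7,9}

Answer: {7,9}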